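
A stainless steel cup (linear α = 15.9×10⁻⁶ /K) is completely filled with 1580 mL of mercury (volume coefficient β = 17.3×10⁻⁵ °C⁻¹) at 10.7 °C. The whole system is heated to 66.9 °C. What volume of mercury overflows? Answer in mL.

The cup also expands: β_container ≈ 3α = 4.77×10⁻⁵ /K
Net overflow = V₀(β_liq − 3α_cont)ΔT
β − 3α = 1.73×10⁻⁴ − 4.77×10⁻⁵ = 1.253×10⁻⁴ /K; ΔT = 56.2 K
ΔV = 1580 × 1.253×10⁻⁴ × 56.2 = 11.1 mL

11.1 mL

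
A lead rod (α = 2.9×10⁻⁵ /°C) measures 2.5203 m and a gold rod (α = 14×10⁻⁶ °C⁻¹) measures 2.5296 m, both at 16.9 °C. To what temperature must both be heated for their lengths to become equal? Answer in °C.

Equal length when α₁L₁ΔT − α₂L₂ΔT = L₂ − L₁ = 9.30×10⁻³ m
α₁L₁ = 7.30887×10⁻⁵, α₂L₂ = 3.54144×10⁻⁵ → Δ(αL) = 3.76743×10⁻⁵ m/K
ΔT = 9.30×10⁻³ / 3.76743×10⁻⁵ = 246.853 K, so T = 16.9 + 246.853 = 263.753 °C

T = 263.8 °C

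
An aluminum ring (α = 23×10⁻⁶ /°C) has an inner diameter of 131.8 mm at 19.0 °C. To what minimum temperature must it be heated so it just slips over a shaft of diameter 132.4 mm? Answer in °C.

T = 217 °C

Required Δd = 132.4 − 131.8 = 0.6 mm
Δd = αd₀ΔT ⇒ ΔT = Δd/(αd₀) = 0.6 / (23×10⁻⁶ × 131.8) = 197.93 K
T_min = 19.0 + 197.93 = 216.93 °C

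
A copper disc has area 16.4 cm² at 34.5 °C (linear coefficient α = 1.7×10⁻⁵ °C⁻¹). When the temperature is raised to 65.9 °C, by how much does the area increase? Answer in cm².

Area coefficient ≈ 2α; |ΔT| = 31.4 K
ΔA = 2αA₀ΔT = 2(1.7×10⁻⁵)(16.4)(31.4) = 0.0175 cm²

ΔA = 0.0175 cm²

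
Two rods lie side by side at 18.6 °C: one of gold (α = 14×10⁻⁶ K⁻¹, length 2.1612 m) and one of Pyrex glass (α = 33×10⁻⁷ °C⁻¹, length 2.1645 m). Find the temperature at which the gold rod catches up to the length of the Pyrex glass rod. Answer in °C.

L₁(1 + α₁ΔT) = L₂(1 + α₂ΔT) ⇒ ΔT = (L₂ − L₁)/(α₁L₁ − α₂L₂)
L₂ − L₁ = 2.1645 − 2.1612 = 3.30×10⁻³ m
α₁L₁ − α₂L₂ = 14×10⁻⁶×2.1612 − 33×10⁻⁷×2.1645 = 2.311395×10⁻⁵ m/K
ΔT = 3.30×10⁻³ / 2.311395×10⁻⁵ = 142.771 K
T = 18.6 + 142.771 = 161.371 °C

T = 161.4 °C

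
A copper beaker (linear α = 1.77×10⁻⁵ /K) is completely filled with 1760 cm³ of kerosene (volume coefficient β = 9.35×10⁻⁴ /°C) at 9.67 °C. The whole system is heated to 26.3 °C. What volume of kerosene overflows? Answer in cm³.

The beaker also expands: β_container ≈ 3α = 5.31×10⁻⁵ /K
Net overflow = V₀(β_liq − 3α_cont)ΔT
β − 3α = 9.35×10⁻⁴ − 5.31×10⁻⁵ = 8.819×10⁻⁴ /K; ΔT = 16.63 K
ΔV = 1760 × 8.819×10⁻⁴ × 16.63 = 25.8 cm³

25.8 cm³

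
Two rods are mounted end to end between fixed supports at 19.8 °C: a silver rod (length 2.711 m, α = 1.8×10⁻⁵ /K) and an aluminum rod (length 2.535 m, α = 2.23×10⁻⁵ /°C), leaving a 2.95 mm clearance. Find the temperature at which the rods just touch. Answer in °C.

α₁L₁ = 4.8798×10⁻⁵ m/K, α₂L₂ = 5.65305×10⁻⁵ m/K → total 1.053285×10⁻⁴ m/K
ΔT = g/(α₁L₁+α₂L₂) = 2.95×10⁻³ / 1.053285×10⁻⁴ = 28.008 K
T = 19.8 + 28.008 = 47.808 °C

T = 47.8 °C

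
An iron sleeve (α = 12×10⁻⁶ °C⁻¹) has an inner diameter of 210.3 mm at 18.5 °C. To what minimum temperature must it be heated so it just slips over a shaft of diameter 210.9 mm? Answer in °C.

Required Δd = 210.9 − 210.3 = 0.6 mm
Δd = αd₀ΔT ⇒ ΔT = Δd/(αd₀) = 0.6 / (12×10⁻⁶ × 210.3) = 237.76 K
T_min = 18.5 + 237.76 = 256.26 °C

T = 256 °C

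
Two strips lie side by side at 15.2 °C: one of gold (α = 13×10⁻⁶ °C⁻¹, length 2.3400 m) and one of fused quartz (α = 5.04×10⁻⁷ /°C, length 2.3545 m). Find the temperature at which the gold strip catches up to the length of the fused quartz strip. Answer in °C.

Equal length when α₁L₁ΔT − α₂L₂ΔT = L₂ − L₁ = 1.45×10⁻² m
α₁L₁ = 3.042×10⁻⁵, α₂L₂ = 1.186668×10⁻⁶ → Δ(αL) = 2.9233332×10⁻⁵ m/K
ΔT = 1.45×10⁻² / 2.9233332×10⁻⁵ = 496.009 K, so T = 15.2 + 496.009 = 511.209 °C

T = 511.2 °C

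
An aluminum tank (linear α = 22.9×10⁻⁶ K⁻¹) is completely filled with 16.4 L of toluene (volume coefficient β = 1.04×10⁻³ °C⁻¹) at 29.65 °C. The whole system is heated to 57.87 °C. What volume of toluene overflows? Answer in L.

The tank also expands: β_container ≈ 3α = 6.87×10⁻⁵ /K
Net overflow = V₀(β_liq − 3α_cont)ΔT
β − 3α = 1.04×10⁻³ − 6.87×10⁻⁵ = 9.713×10⁻⁴ /K; ΔT = 28.22 K
ΔV = 16.4 × 9.713×10⁻⁴ × 28.22 = 0.450 L

0.450 L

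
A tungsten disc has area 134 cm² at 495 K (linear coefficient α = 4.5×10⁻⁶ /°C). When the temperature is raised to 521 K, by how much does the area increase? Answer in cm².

Area coefficient ≈ 2α; |ΔT| = 26 K
ΔA = 2αA₀ΔT = 2(4.5×10⁻⁶)(134)(26) = 0.0314 cm²

ΔA = 0.0314 cm²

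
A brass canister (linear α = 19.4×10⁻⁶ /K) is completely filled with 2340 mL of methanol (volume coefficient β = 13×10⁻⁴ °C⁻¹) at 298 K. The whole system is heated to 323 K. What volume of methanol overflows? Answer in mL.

The canister also expands: β_container ≈ 3α = 5.82×10⁻⁵ /K
Net overflow = V₀(β_liq − 3α_cont)ΔT
β − 3α = 1.30×10⁻³ − 5.82×10⁻⁵ = 1.2418×10⁻³ /K; ΔT = 25 K
ΔV = 2340 × 1.2418×10⁻³ × 25 = 72.6 mL

72.6 mL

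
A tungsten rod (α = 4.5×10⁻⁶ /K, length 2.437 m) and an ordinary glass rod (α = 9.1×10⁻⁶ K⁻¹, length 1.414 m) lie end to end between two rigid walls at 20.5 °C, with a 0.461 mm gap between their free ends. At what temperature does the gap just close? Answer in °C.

α₁L₁ = 1.09665×10⁻⁵ m/K, α₂L₂ = 1.28674×10⁻⁵ m/K → total 2.38339×10⁻⁵ m/K
ΔT = g/(α₁L₁+α₂L₂) = 4.61×10⁻⁴ / 2.38339×10⁻⁵ = 19.342 K
T = 20.5 + 19.342 = 39.842 °C

T = 39.8 °C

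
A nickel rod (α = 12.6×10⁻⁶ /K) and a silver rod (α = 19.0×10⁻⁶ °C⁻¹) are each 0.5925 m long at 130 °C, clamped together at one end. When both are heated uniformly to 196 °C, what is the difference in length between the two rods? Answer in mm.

ΔT = 66 K
nickel: ΔL = 12.6×10⁻⁶ × 0.5925 m × 66 = 4.9272×10⁻⁴ m = 0.49272 mm
silver: ΔL = 19.0×10⁻⁶ × 0.5925 m × 66 = 7.4299×10⁻⁴ m = 0.74299 mm
difference = 0.74299 − 0.49272 = 0.25027 mm

0.250 mm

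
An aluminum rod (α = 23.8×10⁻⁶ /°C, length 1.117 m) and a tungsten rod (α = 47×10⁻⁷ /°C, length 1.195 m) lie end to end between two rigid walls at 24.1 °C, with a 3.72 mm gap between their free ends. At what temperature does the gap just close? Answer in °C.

Gap closes when ΔL₁ + ΔL₂ = 3.72 mm = 3.72×10⁻³ m
(α₁L₁ + α₂L₂)ΔT = g
α₁L₁ + α₂L₂ = 23.8×10⁻⁶×1.117 + 47×10⁻⁷×1.195 = 3.22011×10⁻⁵ m/K
ΔT = 3.72×10⁻³ / 3.22011×10⁻⁵ = 115.52 K
T = 24.1 + 115.52 = 139.62 °C

T = 140 °C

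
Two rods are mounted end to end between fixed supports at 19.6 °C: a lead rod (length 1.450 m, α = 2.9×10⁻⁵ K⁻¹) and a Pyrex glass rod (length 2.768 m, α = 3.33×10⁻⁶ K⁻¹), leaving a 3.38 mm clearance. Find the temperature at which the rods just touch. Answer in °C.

α₁L₁ = 4.205×10⁻⁵ m/K, α₂L₂ = 9.21744×10⁻⁶ m/K → total 5.126744×10⁻⁵ m/K
ΔT = g/(α₁L₁+α₂L₂) = 3.38×10⁻³ / 5.126744×10⁻⁵ = 65.929 K
T = 19.6 + 65.929 = 85.529 °C

T = 85.5 °C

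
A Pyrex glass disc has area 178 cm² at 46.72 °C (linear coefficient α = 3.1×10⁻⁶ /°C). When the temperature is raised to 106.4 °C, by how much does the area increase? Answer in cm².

Area coefficient ≈ 2α; |ΔT| = 59.68 K
ΔA = 2αA₀ΔT = 2(3.1×10⁻⁶)(178)(59.68) = 0.0659 cm²

ΔA = 0.0659 cm²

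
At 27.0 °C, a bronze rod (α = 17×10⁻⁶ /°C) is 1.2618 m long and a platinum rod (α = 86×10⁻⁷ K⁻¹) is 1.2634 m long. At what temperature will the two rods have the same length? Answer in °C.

Equal length when α₁L₁ΔT − α₂L₂ΔT = L₂ − L₁ = 1.60×10⁻³ m
α₁L₁ = 2.14506×10⁻⁵, α₂L₂ = 1.086524×10⁻⁵ → Δ(αL) = 1.058536×10⁻⁵ m/K
ΔT = 1.60×10⁻³ / 1.058536×10⁻⁵ = 151.152 K, so T = 27.0 + 151.152 = 178.152 °C

T = 178.2 °C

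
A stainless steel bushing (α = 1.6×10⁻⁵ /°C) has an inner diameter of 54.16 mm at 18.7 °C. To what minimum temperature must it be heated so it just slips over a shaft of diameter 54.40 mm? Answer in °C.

T = 296 °C

Required Δd = 54.40 − 54.16 = 0.24 mm
Δd = αd₀ΔT ⇒ ΔT = Δd/(αd₀) = 0.24 / (1.6×10⁻⁵ × 54.16) = 276.96 K
T_min = 18.7 + 276.96 = 295.66 °C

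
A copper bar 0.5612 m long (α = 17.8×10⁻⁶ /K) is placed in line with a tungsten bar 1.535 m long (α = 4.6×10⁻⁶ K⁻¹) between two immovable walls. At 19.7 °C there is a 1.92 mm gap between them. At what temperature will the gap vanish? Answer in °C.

Gap closes when ΔL₁ + ΔL₂ = 1.92 mm = 1.92×10⁻³ m
(α₁L₁ + α₂L₂)ΔT = g
α₁L₁ + α₂L₂ = 17.8×10⁻⁶×0.5612 + 4.6×10⁻⁶×1.535 = 1.705036×10⁻⁵ m/K
ΔT = 1.92×10⁻³ / 1.705036×10⁻⁵ = 112.61 K
T = 19.7 + 112.61 = 132.31 °C

T = 132 °C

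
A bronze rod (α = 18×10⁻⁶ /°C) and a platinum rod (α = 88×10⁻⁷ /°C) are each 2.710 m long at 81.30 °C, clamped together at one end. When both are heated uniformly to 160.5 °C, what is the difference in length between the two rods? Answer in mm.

ΔT = 79.20 K
bronze: ΔL = 18×10⁻⁶ × 2.710 m × 79.20 = 3.8634×10⁻³ m = 3.8634 mm
platinum: ΔL = 88×10⁻⁷ × 2.710 m × 79.20 = 1.8888×10⁻³ m = 1.8888 mm
difference = 3.8634 − 1.8888 = 1.9746 mm

1.97 mm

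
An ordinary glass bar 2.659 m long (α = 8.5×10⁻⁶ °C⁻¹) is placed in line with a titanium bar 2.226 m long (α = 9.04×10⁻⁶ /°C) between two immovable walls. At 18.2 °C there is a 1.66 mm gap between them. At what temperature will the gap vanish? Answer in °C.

α₁L₁ = 2.26015×10⁻⁵ m/K, α₂L₂ = 2.012304×10⁻⁵ m/K → total 4.272454×10⁻⁵ m/K
ΔT = g/(α₁L₁+α₂L₂) = 1.66×10⁻³ / 4.272454×10⁻⁵ = 38.854 K
T = 18.2 + 38.854 = 57.054 °C

T = 57.1 °C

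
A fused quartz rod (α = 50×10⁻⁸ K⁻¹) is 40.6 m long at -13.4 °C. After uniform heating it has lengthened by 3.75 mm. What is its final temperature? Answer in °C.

T = 171 °C

ΔL = αL₀ΔT ⇒ ΔT = ΔL / (αL₀)
ΔT = 3.75×10⁻³ m / (50×10⁻⁸ × 40.6 m) = 184.73 K
T = -13.4 + 184.73 = 171.33 °C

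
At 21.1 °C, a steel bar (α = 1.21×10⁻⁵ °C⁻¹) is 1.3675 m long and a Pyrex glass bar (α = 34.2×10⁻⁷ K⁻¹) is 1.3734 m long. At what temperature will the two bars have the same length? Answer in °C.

Equal length when α₁L₁ΔT − α₂L₂ΔT = L₂ − L₁ = 5.90×10⁻³ m
α₁L₁ = 1.654675×10⁻⁵, α₂L₂ = 4.697028×10⁻⁶ → Δ(αL) = 1.1849722×10⁻⁵ m/K
ΔT = 5.90×10⁻³ / 1.1849722×10⁻⁵ = 497.902 K, so T = 21.1 + 497.902 = 519.002 °C

T = 519.0 °C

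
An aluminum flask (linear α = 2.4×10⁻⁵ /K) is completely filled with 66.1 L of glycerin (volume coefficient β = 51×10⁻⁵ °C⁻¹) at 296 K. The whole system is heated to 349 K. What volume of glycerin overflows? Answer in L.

1.53 L

The flask also expands: β_container ≈ 3α = 7.2×10⁻⁵ /K
Net overflow = V₀(β_liq − 3α_cont)ΔT
β − 3α = 5.10×10⁻⁴ − 7.2×10⁻⁵ = 4.38×10⁻⁴ /K; ΔT = 53 K
ΔV = 66.1 × 4.38×10⁻⁴ × 53 = 1.53 L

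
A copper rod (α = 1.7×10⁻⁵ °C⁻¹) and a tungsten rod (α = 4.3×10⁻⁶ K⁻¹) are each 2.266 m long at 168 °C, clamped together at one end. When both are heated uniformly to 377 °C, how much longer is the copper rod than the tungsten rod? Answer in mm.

6.01 mm

ΔT = 209 K
copper: ΔL = 1.7×10⁻⁵ × 2.266 m × 209 = 8.0511×10⁻³ m = 8.0511 mm
tungsten: ΔL = 4.3×10⁻⁶ × 2.266 m × 209 = 2.0365×10⁻³ m = 2.0365 mm
difference = 8.0511 − 2.0365 = 6.0146 mm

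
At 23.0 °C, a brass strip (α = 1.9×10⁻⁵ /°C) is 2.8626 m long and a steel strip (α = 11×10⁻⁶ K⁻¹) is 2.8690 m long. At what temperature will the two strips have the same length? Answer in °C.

T = 303.3 °C

Equal length when α₁L₁ΔT − α₂L₂ΔT = L₂ − L₁ = 6.40×10⁻³ m
α₁L₁ = 5.43894×10⁻⁵, α₂L₂ = 3.1559×10⁻⁵ → Δ(αL) = 2.28304×10⁻⁵ m/K
ΔT = 6.40×10⁻³ / 2.28304×10⁻⁵ = 280.328 K, so T = 23.0 + 280.328 = 303.328 °C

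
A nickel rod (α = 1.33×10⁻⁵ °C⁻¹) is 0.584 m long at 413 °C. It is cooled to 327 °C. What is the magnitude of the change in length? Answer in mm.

ΔL = 0.668 mm

|ΔT| = |327 − 413| = 86 K
ΔL = αL₀ΔT = (1.33×10⁻⁵)(0.584)(86) = 6.68×10⁻⁴ m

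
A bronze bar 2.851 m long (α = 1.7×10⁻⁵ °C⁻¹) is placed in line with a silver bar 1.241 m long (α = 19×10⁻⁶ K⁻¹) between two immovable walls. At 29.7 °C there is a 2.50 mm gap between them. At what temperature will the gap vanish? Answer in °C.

α₁L₁ = 4.8467×10⁻⁵ m/K, α₂L₂ = 2.3579×10⁻⁵ m/K → total 7.2046×10⁻⁵ m/K
ΔT = g/(α₁L₁+α₂L₂) = 2.50×10⁻³ / 7.2046×10⁻⁵ = 34.700 K
T = 29.7 + 34.700 = 64.400 °C

T = 64.4 °C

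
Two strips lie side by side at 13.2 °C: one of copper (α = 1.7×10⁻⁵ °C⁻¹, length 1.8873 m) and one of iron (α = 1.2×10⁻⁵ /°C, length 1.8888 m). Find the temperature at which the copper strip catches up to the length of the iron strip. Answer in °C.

Equal length when α₁L₁ΔT − α₂L₂ΔT = L₂ − L₁ = 1.50×10⁻³ m
α₁L₁ = 3.20841×10⁻⁵, α₂L₂ = 2.26656×10⁻⁵ → Δ(αL) = 9.4185×10⁻⁶ m/K
ΔT = 1.50×10⁻³ / 9.4185×10⁻⁶ = 159.261 K, so T = 13.2 + 159.261 = 172.461 °C

T = 172.5 °C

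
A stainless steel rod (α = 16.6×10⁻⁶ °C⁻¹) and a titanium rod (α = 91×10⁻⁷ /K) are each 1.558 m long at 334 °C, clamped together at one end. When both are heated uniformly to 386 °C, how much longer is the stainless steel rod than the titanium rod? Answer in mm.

0.608 mm

ΔT = 52 K
stainless steel: ΔL = 16.6×10⁻⁶ × 1.558 m × 52 = 1.3449×10⁻³ m = 1.3449 mm
titanium: ΔL = 91×10⁻⁷ × 1.558 m × 52 = 7.3725×10⁻⁴ m = 0.73725 mm
difference = 1.3449 − 0.73725 = 0.60765 mm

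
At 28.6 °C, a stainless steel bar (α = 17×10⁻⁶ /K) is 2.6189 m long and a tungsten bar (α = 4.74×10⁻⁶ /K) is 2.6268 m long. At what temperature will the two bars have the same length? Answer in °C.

T = 274.9 °C

L₁(1 + α₁ΔT) = L₂(1 + α₂ΔT) ⇒ ΔT = (L₂ − L₁)/(α₁L₁ − α₂L₂)
L₂ − L₁ = 2.6268 − 2.6189 = 7.90×10⁻³ m
α₁L₁ − α₂L₂ = 17×10⁻⁶×2.6189 − 4.74×10⁻⁶×2.6268 = 3.2070268×10⁻⁵ m/K
ΔT = 7.90×10⁻³ / 3.2070268×10⁻⁵ = 246.334 K
T = 28.6 + 246.334 = 274.934 °C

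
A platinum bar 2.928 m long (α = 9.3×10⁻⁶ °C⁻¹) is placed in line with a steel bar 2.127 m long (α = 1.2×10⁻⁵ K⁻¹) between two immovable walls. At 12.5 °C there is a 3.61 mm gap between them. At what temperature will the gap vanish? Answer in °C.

α₁L₁ = 2.72304×10⁻⁵ m/K, α₂L₂ = 2.5524×10⁻⁵ m/K → total 5.27544×10⁻⁵ m/K
ΔT = g/(α₁L₁+α₂L₂) = 3.61×10⁻³ / 5.27544×10⁻⁵ = 68.430 K
T = 12.5 + 68.430 = 80.930 °C

T = 80.9 °C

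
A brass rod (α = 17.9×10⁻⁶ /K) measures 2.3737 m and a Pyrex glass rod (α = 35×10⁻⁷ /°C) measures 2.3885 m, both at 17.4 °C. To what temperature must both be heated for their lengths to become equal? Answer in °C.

T = 451.0 °C

Equal length when α₁L₁ΔT − α₂L₂ΔT = L₂ − L₁ = 1.48×10⁻² m
α₁L₁ = 4.248923×10⁻⁵, α₂L₂ = 8.35975×10⁻⁶ → Δ(αL) = 3.412948×10⁻⁵ m/K
ΔT = 1.48×10⁻² / 3.412948×10⁻⁵ = 433.643 K, so T = 17.4 + 433.643 = 451.043 °C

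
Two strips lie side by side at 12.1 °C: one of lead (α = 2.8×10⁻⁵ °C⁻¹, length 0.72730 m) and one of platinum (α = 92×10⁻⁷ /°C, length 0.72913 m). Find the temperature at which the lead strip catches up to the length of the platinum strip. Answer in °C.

Equal length when α₁L₁ΔT − α₂L₂ΔT = L₂ − L₁ = 1.83×10⁻³ m
α₁L₁ = 2.03644×10⁻⁵, α₂L₂ = 6.707996×10⁻⁶ → Δ(αL) = 1.3656404×10⁻⁵ m/K
ΔT = 1.83×10⁻³ / 1.3656404×10⁻⁵ = 134.003 K, so T = 12.1 + 134.003 = 146.103 °C

T = 146.1 °C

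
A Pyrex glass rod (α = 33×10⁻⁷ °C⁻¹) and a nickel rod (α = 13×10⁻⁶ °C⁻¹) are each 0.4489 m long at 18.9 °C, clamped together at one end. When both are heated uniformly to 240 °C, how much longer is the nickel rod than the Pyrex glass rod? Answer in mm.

0.963 mm

ΔT = 221.1 K
Pyrex glass: ΔL = 33×10⁻⁷ × 0.4489 m × 221.1 = 3.2753×10⁻⁴ m = 0.32753 mm
nickel: ΔL = 13×10⁻⁶ × 0.4489 m × 221.1 = 1.2903×10⁻³ m = 1.2903 mm
difference = 1.2903 − 0.32753 = 0.96277 mm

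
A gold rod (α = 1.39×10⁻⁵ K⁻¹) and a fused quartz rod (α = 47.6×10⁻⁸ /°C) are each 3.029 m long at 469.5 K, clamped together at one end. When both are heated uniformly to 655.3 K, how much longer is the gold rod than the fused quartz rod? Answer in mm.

ΔT = 185.8 K
gold: ΔL = 1.39×10⁻⁵ × 3.029 m × 185.8 = 7.8228×10⁻³ m = 7.8228 mm
fused quartz: ΔL = 47.6×10⁻⁸ × 3.029 m × 185.8 = 2.6789×10⁻⁴ m = 0.26789 mm
difference = 7.8228 − 0.26789 = 7.55491 mm

7.55 mm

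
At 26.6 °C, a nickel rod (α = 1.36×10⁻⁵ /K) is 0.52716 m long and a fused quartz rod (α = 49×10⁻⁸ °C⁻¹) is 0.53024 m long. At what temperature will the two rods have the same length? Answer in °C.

Equal length when α₁L₁ΔT − α₂L₂ΔT = L₂ − L₁ = 3.08×10⁻³ m
α₁L₁ = 7.169376×10⁻⁶, α₂L₂ = 2.598176×10⁻⁷ → Δ(αL) = 6.9095584×10⁻⁶ m/K
ΔT = 3.08×10⁻³ / 6.9095584×10⁻⁶ = 445.759 K, so T = 26.6 + 445.759 = 472.359 °C

T = 472.4 °C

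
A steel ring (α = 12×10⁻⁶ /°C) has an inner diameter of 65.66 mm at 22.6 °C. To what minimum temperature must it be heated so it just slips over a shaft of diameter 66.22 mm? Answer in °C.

T = 733 °C

Required Δd = 66.22 − 65.66 = 0.56 mm
Δd = αd₀ΔT ⇒ ΔT = Δd/(αd₀) = 0.56 / (12×10⁻⁶ × 65.66) = 710.73 K
T_min = 22.6 + 710.73 = 733.33 °C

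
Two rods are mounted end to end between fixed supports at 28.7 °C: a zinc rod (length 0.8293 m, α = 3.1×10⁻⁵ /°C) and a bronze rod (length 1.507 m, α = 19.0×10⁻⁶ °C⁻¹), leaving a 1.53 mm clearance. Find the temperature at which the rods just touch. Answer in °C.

T = 56.9 °C

Gap closes when ΔL₁ + ΔL₂ = 1.53 mm = 1.53×10⁻³ m
(α₁L₁ + α₂L₂)ΔT = g
α₁L₁ + α₂L₂ = 3.1×10⁻⁵×0.8293 + 19.0×10⁻⁶×1.507 = 5.43413×10⁻⁵ m/K
ΔT = 1.53×10⁻³ / 5.43413×10⁻⁵ = 28.155 K
T = 28.7 + 28.155 = 56.855 °C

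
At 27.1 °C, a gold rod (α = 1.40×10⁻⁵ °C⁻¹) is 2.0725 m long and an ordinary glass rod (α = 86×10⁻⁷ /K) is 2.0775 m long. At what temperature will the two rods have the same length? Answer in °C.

Equal length when α₁L₁ΔT − α₂L₂ΔT = L₂ − L₁ = 5.00×10⁻³ m
α₁L₁ = 2.9015×10⁻⁵, α₂L₂ = 1.78665×10⁻⁵ → Δ(αL) = 1.11485×10⁻⁵ m/K
ΔT = 5.00×10⁻³ / 1.11485×10⁻⁵ = 448.491 K, so T = 27.1 + 448.491 = 475.591 °C

T = 475.6 °C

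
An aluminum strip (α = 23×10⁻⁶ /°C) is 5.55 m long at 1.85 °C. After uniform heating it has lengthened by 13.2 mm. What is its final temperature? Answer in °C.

T = 105 °C

ΔL = αL₀ΔT ⇒ ΔT = ΔL / (αL₀)
ΔT = 13.2×10⁻³ m / (23×10⁻⁶ × 5.55 m) = 103.41 K
T = 1.85 + 103.41 = 105.26 °C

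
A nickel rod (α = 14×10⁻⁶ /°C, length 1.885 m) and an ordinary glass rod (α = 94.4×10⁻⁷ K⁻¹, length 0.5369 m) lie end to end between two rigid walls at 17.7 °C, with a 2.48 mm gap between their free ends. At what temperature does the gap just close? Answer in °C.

T = 96.5 °C

α₁L₁ = 2.639×10⁻⁵ m/K, α₂L₂ = 5.068336×10⁻⁶ m/K → total 3.1458336×10⁻⁵ m/K
ΔT = g/(α₁L₁+α₂L₂) = 2.48×10⁻³ / 3.1458336×10⁻⁵ = 78.834 K
T = 17.7 + 78.834 = 96.534 °C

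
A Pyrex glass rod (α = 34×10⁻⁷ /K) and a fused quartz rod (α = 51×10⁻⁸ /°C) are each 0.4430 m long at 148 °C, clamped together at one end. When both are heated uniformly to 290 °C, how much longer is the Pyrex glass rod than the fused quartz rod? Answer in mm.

0.182 mm

ΔT = 142 K
Pyrex glass: ΔL = 34×10⁻⁷ × 0.4430 m × 142 = 2.1388×10⁻⁴ m = 0.21388 mm
fused quartz: ΔL = 51×10⁻⁸ × 0.4430 m × 142 = 3.2082×10⁻⁵ m = 0.032082 mm
difference = 0.21388 − 0.032082 = 0.181798 mm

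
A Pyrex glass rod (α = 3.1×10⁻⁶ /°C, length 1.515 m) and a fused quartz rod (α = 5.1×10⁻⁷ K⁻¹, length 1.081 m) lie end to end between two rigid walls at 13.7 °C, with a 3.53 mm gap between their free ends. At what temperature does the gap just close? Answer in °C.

T = 686 °C

α₁L₁ = 4.6965×10⁻⁶ m/K, α₂L₂ = 5.5131×10⁻⁷ m/K → total 5.24781×10⁻⁶ m/K
ΔT = g/(α₁L₁+α₂L₂) = 3.53×10⁻³ / 5.24781×10⁻⁶ = 672.66 K
T = 13.7 + 672.66 = 686.36 °C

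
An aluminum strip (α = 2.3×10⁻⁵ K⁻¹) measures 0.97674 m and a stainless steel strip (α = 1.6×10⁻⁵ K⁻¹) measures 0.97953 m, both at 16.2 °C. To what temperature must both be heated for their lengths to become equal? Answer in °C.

T = 426.9 °C

Equal length when α₁L₁ΔT − α₂L₂ΔT = L₂ − L₁ = 2.79×10⁻³ m
α₁L₁ = 2.246502×10⁻⁵, α₂L₂ = 1.567248×10⁻⁵ → Δ(αL) = 6.79254×10⁻⁶ m/K
ΔT = 2.79×10⁻³ / 6.79254×10⁻⁶ = 410.745 K, so T = 16.2 + 410.745 = 426.945 °C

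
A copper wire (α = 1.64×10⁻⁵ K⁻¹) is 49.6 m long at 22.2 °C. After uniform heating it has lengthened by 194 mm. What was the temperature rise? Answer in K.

ΔT = 238 K

ΔL = αL₀ΔT ⇒ ΔT = ΔL / (αL₀)
ΔT = 194×10⁻³ m / (1.64×10⁻⁵ × 49.6 m) = 238.49 K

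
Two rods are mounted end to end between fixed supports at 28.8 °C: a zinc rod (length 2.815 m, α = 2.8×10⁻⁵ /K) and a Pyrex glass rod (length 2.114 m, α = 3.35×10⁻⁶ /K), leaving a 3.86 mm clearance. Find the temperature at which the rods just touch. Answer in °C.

α₁L₁ = 7.882×10⁻⁵ m/K, α₂L₂ = 7.0819×10⁻⁶ m/K → total 8.59019×10⁻⁵ m/K
ΔT = g/(α₁L₁+α₂L₂) = 3.86×10⁻³ / 8.59019×10⁻⁵ = 44.935 K
T = 28.8 + 44.935 = 73.735 °C

T = 73.7 °C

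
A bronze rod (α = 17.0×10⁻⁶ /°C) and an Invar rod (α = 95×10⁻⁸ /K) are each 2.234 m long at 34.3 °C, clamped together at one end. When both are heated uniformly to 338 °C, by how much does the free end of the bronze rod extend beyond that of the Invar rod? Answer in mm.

10.9 mm

ΔT = 303.7 K
bronze: ΔL = 17.0×10⁻⁶ × 2.234 m × 303.7 = 1.1534×10⁻² m = 11.534 mm
Invar: ΔL = 95×10⁻⁸ × 2.234 m × 303.7 = 6.4454×10⁻⁴ m = 0.64454 mm
difference = 11.534 − 0.64454 = 10.88946 mm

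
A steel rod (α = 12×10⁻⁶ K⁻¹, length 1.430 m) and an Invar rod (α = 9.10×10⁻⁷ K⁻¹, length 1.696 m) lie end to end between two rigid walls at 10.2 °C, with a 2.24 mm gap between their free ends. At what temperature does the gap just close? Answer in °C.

α₁L₁ = 1.716×10⁻⁵ m/K, α₂L₂ = 1.54336×10⁻⁶ m/K → total 1.870336×10⁻⁵ m/K
ΔT = g/(α₁L₁+α₂L₂) = 2.24×10⁻³ / 1.870336×10⁻⁵ = 119.76 K
T = 10.2 + 119.76 = 129.96 °C

T = 130 °C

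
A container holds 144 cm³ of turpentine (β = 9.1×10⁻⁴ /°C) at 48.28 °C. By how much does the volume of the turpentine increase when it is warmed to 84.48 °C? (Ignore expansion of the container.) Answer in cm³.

ΔV = 4.74 cm³

|ΔT| = |84.48 − 48.28| = 36.20 K
ΔV = βV₀ΔT = (9.1×10⁻⁴)(144)(36.20) = 4.74 cm³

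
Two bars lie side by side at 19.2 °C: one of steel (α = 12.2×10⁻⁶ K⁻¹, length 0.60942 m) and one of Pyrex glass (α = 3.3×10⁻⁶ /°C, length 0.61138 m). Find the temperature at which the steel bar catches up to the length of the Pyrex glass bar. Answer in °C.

L₁(1 + α₁ΔT) = L₂(1 + α₂ΔT) ⇒ ΔT = (L₂ − L₁)/(α₁L₁ − α₂L₂)
L₂ − L₁ = 0.61138 − 0.60942 = 1.96×10⁻³ m
α₁L₁ − α₂L₂ = 12.2×10⁻⁶×0.60942 − 3.3×10⁻⁶×0.61138 = 5.41737×10⁻⁶ m/K
ΔT = 1.96×10⁻³ / 5.41737×10⁻⁶ = 361.799 K
T = 19.2 + 361.799 = 380.999 °C

T = 381.0 °C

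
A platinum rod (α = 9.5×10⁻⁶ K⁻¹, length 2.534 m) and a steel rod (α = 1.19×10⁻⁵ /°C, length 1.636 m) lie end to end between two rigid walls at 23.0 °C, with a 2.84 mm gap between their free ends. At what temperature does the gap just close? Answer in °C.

T = 88.2 °C

α₁L₁ = 2.4073×10⁻⁵ m/K, α₂L₂ = 1.94684×10⁻⁵ m/K → total 4.35414×10⁻⁵ m/K
ΔT = g/(α₁L₁+α₂L₂) = 2.84×10⁻³ / 4.35414×10⁻⁵ = 65.225 K
T = 23.0 + 65.225 = 88.225 °C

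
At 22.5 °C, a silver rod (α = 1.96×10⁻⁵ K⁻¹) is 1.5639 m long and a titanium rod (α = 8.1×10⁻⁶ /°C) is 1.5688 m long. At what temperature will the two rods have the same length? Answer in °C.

T = 295.6 °C

L₁(1 + α₁ΔT) = L₂(1 + α₂ΔT) ⇒ ΔT = (L₂ − L₁)/(α₁L₁ − α₂L₂)
L₂ − L₁ = 1.5688 − 1.5639 = 4.90×10⁻³ m
α₁L₁ − α₂L₂ = 1.96×10⁻⁵×1.5639 − 8.1×10⁻⁶×1.5688 = 1.794516×10⁻⁵ m/K
ΔT = 4.90×10⁻³ / 1.794516×10⁻⁵ = 273.054 K
T = 22.5 + 273.054 = 295.554 °C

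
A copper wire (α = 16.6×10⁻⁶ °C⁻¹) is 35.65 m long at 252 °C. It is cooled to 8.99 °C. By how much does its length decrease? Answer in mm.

|ΔT| = |8.99 − 252| = 243.01 K
ΔL = αL₀ΔT = (16.6×10⁻⁶)(35.65)(243.01) = 1.44×10⁻¹ m

ΔL = 144 mm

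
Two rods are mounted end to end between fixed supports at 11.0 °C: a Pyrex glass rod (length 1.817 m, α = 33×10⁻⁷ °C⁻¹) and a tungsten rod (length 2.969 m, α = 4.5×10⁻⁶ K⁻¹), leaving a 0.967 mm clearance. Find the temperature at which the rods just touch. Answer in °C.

T = 61.0 °C

Gap closes when ΔL₁ + ΔL₂ = 0.967 mm = 9.67×10⁻⁴ m
(α₁L₁ + α₂L₂)ΔT = g
α₁L₁ + α₂L₂ = 33×10⁻⁷×1.817 + 4.5×10⁻⁶×2.969 = 1.93566×10⁻⁵ m/K
ΔT = 9.67×10⁻⁴ / 1.93566×10⁻⁵ = 49.957 K
T = 11.0 + 49.957 = 60.957 °C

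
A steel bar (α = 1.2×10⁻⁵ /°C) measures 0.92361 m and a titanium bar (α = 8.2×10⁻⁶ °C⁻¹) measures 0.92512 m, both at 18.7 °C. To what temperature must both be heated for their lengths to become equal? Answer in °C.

T = 450.5 °C

L₁(1 + α₁ΔT) = L₂(1 + α₂ΔT) ⇒ ΔT = (L₂ − L₁)/(α₁L₁ − α₂L₂)
L₂ − L₁ = 0.92512 − 0.92361 = 1.51×10⁻³ m
α₁L₁ − α₂L₂ = 1.2×10⁻⁵×0.92361 − 8.2×10⁻⁶×0.92512 = 3.497336×10⁻⁶ m/K
ΔT = 1.51×10⁻³ / 3.497336×10⁻⁶ = 431.757 K
T = 18.7 + 431.757 = 450.457 °C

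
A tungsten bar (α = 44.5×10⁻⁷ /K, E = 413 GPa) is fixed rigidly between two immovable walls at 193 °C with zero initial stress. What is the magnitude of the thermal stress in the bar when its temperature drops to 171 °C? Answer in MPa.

Fully constrained: the free strain ε = αΔT is blocked, so σ = Eε = EαΔT.
|ΔT| = 22 K
σ = 413×10⁹ × 44.5×10⁻⁷ × 22 = 4.04×10⁷ Pa

σ = 40.4 MPa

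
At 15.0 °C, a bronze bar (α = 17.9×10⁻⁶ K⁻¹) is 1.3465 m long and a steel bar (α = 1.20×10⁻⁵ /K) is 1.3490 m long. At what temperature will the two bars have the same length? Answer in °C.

Equal length when α₁L₁ΔT − α₂L₂ΔT = L₂ − L₁ = 2.50×10⁻³ m
α₁L₁ = 2.410235×10⁻⁵, α₂L₂ = 1.6188×10⁻⁵ → Δ(αL) = 7.91435×10⁻⁶ m/K
ΔT = 2.50×10⁻³ / 7.91435×10⁻⁶ = 315.882 K, so T = 15.0 + 315.882 = 330.882 °C

T = 330.9 °C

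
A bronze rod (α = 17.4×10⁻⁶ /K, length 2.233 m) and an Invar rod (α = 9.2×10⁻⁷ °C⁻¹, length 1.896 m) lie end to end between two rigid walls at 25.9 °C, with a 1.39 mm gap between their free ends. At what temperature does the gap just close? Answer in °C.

α₁L₁ = 3.88542×10⁻⁵ m/K, α₂L₂ = 1.74432×10⁻⁶ m/K → total 4.059852×10⁻⁵ m/K
ΔT = g/(α₁L₁+α₂L₂) = 1.39×10⁻³ / 4.059852×10⁻⁵ = 34.238 K
T = 25.9 + 34.238 = 60.138 °C

T = 60.1 °C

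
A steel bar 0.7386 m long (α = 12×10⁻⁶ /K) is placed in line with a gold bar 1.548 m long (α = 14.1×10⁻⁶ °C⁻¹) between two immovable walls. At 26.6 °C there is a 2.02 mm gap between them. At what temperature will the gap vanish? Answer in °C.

α₁L₁ = 8.8632×10⁻⁶ m/K, α₂L₂ = 2.18268×10⁻⁵ m/K → total 3.069×10⁻⁵ m/K
ΔT = g/(α₁L₁+α₂L₂) = 2.02×10⁻³ / 3.069×10⁻⁵ = 65.819 K
T = 26.6 + 65.819 = 92.419 °C

T = 92.4 °C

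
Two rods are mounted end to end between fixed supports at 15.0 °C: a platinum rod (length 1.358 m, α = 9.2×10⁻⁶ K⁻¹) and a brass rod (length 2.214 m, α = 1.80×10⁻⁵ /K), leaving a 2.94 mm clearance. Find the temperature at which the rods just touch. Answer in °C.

Gap closes when ΔL₁ + ΔL₂ = 2.94 mm = 2.94×10⁻³ m
(α₁L₁ + α₂L₂)ΔT = g
α₁L₁ + α₂L₂ = 9.2×10⁻⁶×1.358 + 1.80×10⁻⁵×2.214 = 5.23456×10⁻⁵ m/K
ΔT = 2.94×10⁻³ / 5.23456×10⁻⁵ = 56.165 K
T = 15.0 + 56.165 = 71.165 °C

T = 71.2 °C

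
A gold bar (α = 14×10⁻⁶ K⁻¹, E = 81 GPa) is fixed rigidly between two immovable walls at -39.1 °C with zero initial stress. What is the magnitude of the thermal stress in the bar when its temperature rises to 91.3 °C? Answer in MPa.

σ = 148 MPa

Fully constrained: the free strain ε = αΔT is blocked, so σ = Eε = EαΔT.
|ΔT| = 130.4 K
σ = 81.0×10⁹ × 14×10⁻⁶ × 130.4 = 1.48×10⁸ Pa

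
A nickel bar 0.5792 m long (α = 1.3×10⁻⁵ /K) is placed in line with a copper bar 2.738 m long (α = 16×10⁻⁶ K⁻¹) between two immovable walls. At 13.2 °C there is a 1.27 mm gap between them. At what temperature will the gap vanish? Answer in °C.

Gap closes when ΔL₁ + ΔL₂ = 1.27 mm = 1.27×10⁻³ m
(α₁L₁ + α₂L₂)ΔT = g
α₁L₁ + α₂L₂ = 1.3×10⁻⁵×0.5792 + 16×10⁻⁶×2.738 = 5.13376×10⁻⁵ m/K
ΔT = 1.27×10⁻³ / 5.13376×10⁻⁵ = 24.738 K
T = 13.2 + 24.738 = 37.938 °C

T = 37.9 °C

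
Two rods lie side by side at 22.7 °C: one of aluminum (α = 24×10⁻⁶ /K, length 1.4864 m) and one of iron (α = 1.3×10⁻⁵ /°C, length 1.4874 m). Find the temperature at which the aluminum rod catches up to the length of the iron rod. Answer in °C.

T = 83.91 °C

Equal length when α₁L₁ΔT − α₂L₂ΔT = L₂ − L₁ = 1.00×10⁻³ m
α₁L₁ = 3.56736×10⁻⁵, α₂L₂ = 1.93362×10⁻⁵ → Δ(αL) = 1.63374×10⁻⁵ m/K
ΔT = 1.00×10⁻³ / 1.63374×10⁻⁵ = 61.2092 K, so T = 22.7 + 61.2092 = 83.9092 °C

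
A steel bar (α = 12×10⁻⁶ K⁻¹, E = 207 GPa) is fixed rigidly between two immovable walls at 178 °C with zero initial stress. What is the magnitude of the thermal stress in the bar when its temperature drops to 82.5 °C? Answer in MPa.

σ = 237 MPa

Fully constrained: the free strain ε = αΔT is blocked, so σ = Eε = EαΔT.
|ΔT| = 95.5 K
σ = 207×10⁹ × 12×10⁻⁶ × 95.5 = 2.37×10⁸ Pa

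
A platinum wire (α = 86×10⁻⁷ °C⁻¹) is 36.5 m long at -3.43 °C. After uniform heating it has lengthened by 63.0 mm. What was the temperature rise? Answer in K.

ΔT = 201 K

ΔL = αL₀ΔT ⇒ ΔT = ΔL / (αL₀)
ΔT = 63.0×10⁻³ m / (86×10⁻⁷ × 36.5 m) = 200.70 K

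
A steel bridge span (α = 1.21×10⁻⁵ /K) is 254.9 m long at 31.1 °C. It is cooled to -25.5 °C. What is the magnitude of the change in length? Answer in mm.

|ΔT| = |-25.5 − 31.1| = 56.6 K
ΔL = αL₀ΔT = (1.21×10⁻⁵)(254.9)(56.6) = 1.75×10⁻¹ m

ΔL = 175 mm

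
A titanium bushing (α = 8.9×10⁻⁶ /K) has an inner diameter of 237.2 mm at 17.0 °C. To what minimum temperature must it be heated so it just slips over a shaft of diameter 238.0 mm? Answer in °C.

T = 396 °C

Required Δd = 238.0 − 237.2 = 0.8 mm
Δd = αd₀ΔT ⇒ ΔT = Δd/(αd₀) = 0.8 / (8.9×10⁻⁶ × 237.2) = 378.95 K
T_min = 17.0 + 378.95 = 395.95 °C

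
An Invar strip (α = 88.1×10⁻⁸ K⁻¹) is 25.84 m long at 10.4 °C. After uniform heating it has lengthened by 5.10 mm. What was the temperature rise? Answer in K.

ΔT = 224 K

ΔL = αL₀ΔT ⇒ ΔT = ΔL / (αL₀)
ΔT = 5.10×10⁻³ m / (88.1×10⁻⁸ × 25.84 m) = 224.03 K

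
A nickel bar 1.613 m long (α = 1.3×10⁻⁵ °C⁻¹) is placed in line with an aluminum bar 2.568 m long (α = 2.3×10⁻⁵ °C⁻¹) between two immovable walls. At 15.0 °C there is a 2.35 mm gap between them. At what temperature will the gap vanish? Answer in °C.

Gap closes when ΔL₁ + ΔL₂ = 2.35 mm = 2.35×10⁻³ m
(α₁L₁ + α₂L₂)ΔT = g
α₁L₁ + α₂L₂ = 1.3×10⁻⁵×1.613 + 2.3×10⁻⁵×2.568 = 8.0033×10⁻⁵ m/K
ΔT = 2.35×10⁻³ / 8.0033×10⁻⁵ = 29.363 K
T = 15.0 + 29.363 = 44.363 °C

T = 44.4 °C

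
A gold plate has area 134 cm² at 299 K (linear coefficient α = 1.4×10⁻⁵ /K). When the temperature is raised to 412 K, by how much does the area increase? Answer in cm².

Area coefficient ≈ 2α; |ΔT| = 113 K
ΔA = 2αA₀ΔT = 2(1.4×10⁻⁵)(134)(113) = 0.424 cm²

ΔA = 0.424 cm²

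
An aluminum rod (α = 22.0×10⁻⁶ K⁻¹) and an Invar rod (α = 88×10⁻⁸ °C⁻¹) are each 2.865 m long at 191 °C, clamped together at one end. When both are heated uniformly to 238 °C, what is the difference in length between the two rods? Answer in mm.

2.84 mm

ΔT = 47 K
aluminum: ΔL = 22.0×10⁻⁶ × 2.865 m × 47 = 2.9624×10⁻³ m = 2.9624 mm
Invar: ΔL = 88×10⁻⁸ × 2.865 m × 47 = 1.1850×10⁻⁴ m = 0.11850 mm
difference = 2.9624 − 0.11850 = 2.8439 mm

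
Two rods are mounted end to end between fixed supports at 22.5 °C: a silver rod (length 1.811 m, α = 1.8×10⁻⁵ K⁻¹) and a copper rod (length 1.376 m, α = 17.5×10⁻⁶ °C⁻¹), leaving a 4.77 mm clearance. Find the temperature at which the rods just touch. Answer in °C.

T = 107 °C

Gap closes when ΔL₁ + ΔL₂ = 4.77 mm = 4.77×10⁻³ m
(α₁L₁ + α₂L₂)ΔT = g
α₁L₁ + α₂L₂ = 1.8×10⁻⁵×1.811 + 17.5×10⁻⁶×1.376 = 5.6678×10⁻⁵ m/K
ΔT = 4.77×10⁻³ / 5.6678×10⁻⁵ = 84.16 K
T = 22.5 + 84.16 = 106.66 °C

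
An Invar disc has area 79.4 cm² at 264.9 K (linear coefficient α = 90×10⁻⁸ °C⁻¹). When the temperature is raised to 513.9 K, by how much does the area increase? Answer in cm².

Area coefficient ≈ 2α; |ΔT| = 249.0 K
ΔA = 2αA₀ΔT = 2(90×10⁻⁸)(79.4)(249.0) = 0.0356 cm²

ΔA = 0.0356 cm²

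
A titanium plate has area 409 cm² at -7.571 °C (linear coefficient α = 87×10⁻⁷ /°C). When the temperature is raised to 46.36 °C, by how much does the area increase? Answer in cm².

ΔA = 0.384 cm²

Area coefficient ≈ 2α; |ΔT| = 53.931 K
ΔA = 2αA₀ΔT = 2(87×10⁻⁷)(409)(53.931) = 0.384 cm²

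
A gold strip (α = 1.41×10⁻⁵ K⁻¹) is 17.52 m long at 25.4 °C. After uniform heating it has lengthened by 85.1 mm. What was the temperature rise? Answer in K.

ΔT = 344 K

ΔL = αL₀ΔT ⇒ ΔT = ΔL / (αL₀)
ΔT = 85.1×10⁻³ m / (1.41×10⁻⁵ × 17.52 m) = 344.49 K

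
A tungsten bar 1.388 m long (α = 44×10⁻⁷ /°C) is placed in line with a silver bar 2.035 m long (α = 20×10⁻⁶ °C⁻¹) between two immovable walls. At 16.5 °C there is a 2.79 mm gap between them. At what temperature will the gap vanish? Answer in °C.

α₁L₁ = 6.1072×10⁻⁶ m/K, α₂L₂ = 4.070×10⁻⁵ m/K → total 4.68072×10⁻⁵ m/K
ΔT = g/(α₁L₁+α₂L₂) = 2.79×10⁻³ / 4.68072×10⁻⁵ = 59.606 K
T = 16.5 + 59.606 = 76.106 °C

T = 76.1 °C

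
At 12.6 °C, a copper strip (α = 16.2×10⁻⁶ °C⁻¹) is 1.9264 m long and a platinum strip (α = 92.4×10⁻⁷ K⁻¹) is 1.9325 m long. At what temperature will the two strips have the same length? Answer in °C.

T = 469.5 °C

L₁(1 + α₁ΔT) = L₂(1 + α₂ΔT) ⇒ ΔT = (L₂ − L₁)/(α₁L₁ − α₂L₂)
L₂ − L₁ = 1.9325 − 1.9264 = 6.10×10⁻³ m
α₁L₁ − α₂L₂ = 16.2×10⁻⁶×1.9264 − 92.4×10⁻⁷×1.9325 = 1.335138×10⁻⁵ m/K
ΔT = 6.10×10⁻³ / 1.335138×10⁻⁵ = 456.882 K
T = 12.6 + 456.882 = 469.482 °C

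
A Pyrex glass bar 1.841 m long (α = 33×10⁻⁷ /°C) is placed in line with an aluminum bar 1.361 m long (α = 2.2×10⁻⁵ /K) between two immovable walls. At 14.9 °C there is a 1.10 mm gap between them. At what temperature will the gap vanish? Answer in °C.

α₁L₁ = 6.0753×10⁻⁶ m/K, α₂L₂ = 2.9942×10⁻⁵ m/K → total 3.60173×10⁻⁵ m/K
ΔT = g/(α₁L₁+α₂L₂) = 1.10×10⁻³ / 3.60173×10⁻⁵ = 30.541 K
T = 14.9 + 30.541 = 45.441 °C

T = 45.4 °C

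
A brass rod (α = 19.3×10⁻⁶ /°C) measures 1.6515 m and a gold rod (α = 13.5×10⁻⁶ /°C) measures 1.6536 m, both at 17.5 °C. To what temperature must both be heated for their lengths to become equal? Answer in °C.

Equal length when α₁L₁ΔT − α₂L₂ΔT = L₂ − L₁ = 2.10×10⁻³ m
α₁L₁ = 3.187395×10⁻⁵, α₂L₂ = 2.23236×10⁻⁵ → Δ(αL) = 9.55035×10⁻⁶ m/K
ΔT = 2.10×10⁻³ / 9.55035×10⁻⁶ = 219.887 K, so T = 17.5 + 219.887 = 237.387 °C

T = 237.4 °C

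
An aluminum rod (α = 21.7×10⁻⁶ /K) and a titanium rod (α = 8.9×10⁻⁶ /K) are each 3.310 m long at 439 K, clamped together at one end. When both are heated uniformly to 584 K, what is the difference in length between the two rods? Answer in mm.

ΔT = 145 K
aluminum: ΔL = 21.7×10⁻⁶ × 3.310 m × 145 = 1.0415×10⁻² m = 10.415 mm
titanium: ΔL = 8.9×10⁻⁶ × 3.310 m × 145 = 4.2716×10⁻³ m = 4.2716 mm
difference = 10.415 − 4.2716 = 6.1434 mm

6.14 mm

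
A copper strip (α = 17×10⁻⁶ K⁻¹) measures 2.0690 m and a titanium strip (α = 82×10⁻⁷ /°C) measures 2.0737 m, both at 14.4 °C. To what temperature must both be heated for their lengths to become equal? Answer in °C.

L₁(1 + α₁ΔT) = L₂(1 + α₂ΔT) ⇒ ΔT = (L₂ − L₁)/(α₁L₁ − α₂L₂)
L₂ − L₁ = 2.0737 − 2.0690 = 4.70×10⁻³ m
α₁L₁ − α₂L₂ = 17×10⁻⁶×2.0690 − 82×10⁻⁷×2.0737 = 1.816866×10⁻⁵ m/K
ΔT = 4.70×10⁻³ / 1.816866×10⁻⁵ = 258.687 K
T = 14.4 + 258.687 = 273.087 °C

T = 273.1 °C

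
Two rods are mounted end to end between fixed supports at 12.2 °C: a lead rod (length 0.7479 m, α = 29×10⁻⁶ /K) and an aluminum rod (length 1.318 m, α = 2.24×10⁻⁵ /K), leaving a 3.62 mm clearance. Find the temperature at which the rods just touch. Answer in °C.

T = 82.9 °C

α₁L₁ = 2.16891×10⁻⁵ m/K, α₂L₂ = 2.95232×10⁻⁵ m/K → total 5.12123×10⁻⁵ m/K
ΔT = g/(α₁L₁+α₂L₂) = 3.62×10⁻³ / 5.12123×10⁻⁵ = 70.686 K
T = 12.2 + 70.686 = 82.886 °C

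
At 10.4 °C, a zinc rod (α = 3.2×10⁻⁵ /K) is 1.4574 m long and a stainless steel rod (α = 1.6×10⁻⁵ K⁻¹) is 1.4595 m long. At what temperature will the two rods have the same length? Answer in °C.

T = 100.6 °C

L₁(1 + α₁ΔT) = L₂(1 + α₂ΔT) ⇒ ΔT = (L₂ − L₁)/(α₁L₁ − α₂L₂)
L₂ − L₁ = 1.4595 − 1.4574 = 2.10×10⁻³ m
α₁L₁ − α₂L₂ = 3.2×10⁻⁵×1.4574 − 1.6×10⁻⁵×1.4595 = 2.32848×10⁻⁵ m/K
ΔT = 2.10×10⁻³ / 2.32848×10⁻⁵ = 90.188 K
T = 10.4 + 90.188 = 100.588 °C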